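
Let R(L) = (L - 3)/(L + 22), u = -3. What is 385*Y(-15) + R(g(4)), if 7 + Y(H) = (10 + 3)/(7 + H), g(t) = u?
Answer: -504783/152 ≈ -3320.9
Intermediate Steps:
g(t) = -3
Y(H) = -7 + 13/(7 + H) (Y(H) = -7 + (10 + 3)/(7 + H) = -7 + 13/(7 + H))
R(L) = (-3 + L)/(22 + L)
385*Y(-15) + R(g(4)) = 385*((-36 - 7*(-15))/(7 - 15)) + (-3 - 3)/(22 - 3) = 385*((-36 + 105)/(-8)) - 6/19 = 385*(-1/8*69) + (1/19)*(-6) = 385*(-69/8) - 6/19 = -26565/8 - 6/19 = -504783/152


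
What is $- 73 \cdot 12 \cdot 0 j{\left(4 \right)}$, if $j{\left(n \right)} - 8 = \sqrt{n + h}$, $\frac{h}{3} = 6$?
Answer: $0$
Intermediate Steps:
$h = 18$ ($h = 3 \cdot 6 = 18$)
$j{\left(n \right)} = 8 + \sqrt{18 + n}$ ($j{\left(n \right)} = 8 + \sqrt{n + 18} = 8 + \sqrt{18 + n}$)
$- 73 \cdot 12 \cdot 0 j{\left(4 \right)} = - 73 \cdot 12 \cdot 0 \left(8 + \sqrt{18 + 4}\right) = \left(-73\right) 0 \left(8 + \sqrt{22}\right) = 0 \left(8 + \sqrt{22}\right) = 0$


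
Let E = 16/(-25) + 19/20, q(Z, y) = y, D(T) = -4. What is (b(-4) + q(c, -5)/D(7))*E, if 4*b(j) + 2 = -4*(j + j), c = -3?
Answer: 217/80 ≈ 2.7125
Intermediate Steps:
E = 31/100 (E = 16*(-1/25) + 19*(1/20) = -16/25 + 19/20 = 31/100 ≈ 0.31000)
b(j) = -½ - 2*j (b(j) = -½ + (-4*(j + j))/4 = -½ + (-8*j)/4 = -½ - 2*j)
(b(-4) + q(c, -5)/D(7))*E = ((-½ - 2*(-4)) - 5/(-4))*(31/100) = ((-½ + 8) - 5*(-¼))*(31/100) = (15/2 + 5/4)*(31/100) = (35/4)*(31/100) = 217/80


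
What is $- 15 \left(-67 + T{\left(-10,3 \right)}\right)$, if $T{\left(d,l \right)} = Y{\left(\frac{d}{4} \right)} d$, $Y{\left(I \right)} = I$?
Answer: $630$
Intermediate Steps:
$T{\left(d,l \right)} = \frac{d^{2}}{4}$ ($T{\left(d,l \right)} = \frac{d}{4} d = \frac{d^{2}}{4}$)
$- 15 \left(-67 + T{\left(-10,3 \right)}\right) = - 15 \left(-67 + \frac{\left(-10\right)^{2}}{4}\right) = - 15 \left(-67 + \frac{1}{4} \cdot 100\right) = - 15 \left(-67 + 25\right) = \left(-15\right) \left(-42\right) = 630$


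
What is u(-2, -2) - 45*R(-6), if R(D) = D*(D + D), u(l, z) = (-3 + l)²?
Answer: -3215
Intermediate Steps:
R(D) = 2*D² (R(D) = D*(2*D) = 2*D²)
u(-2, -2) - 45*R(-6) = (-3 - 2)² - 90*(-6)² = (-5)² - 90*36 = 25 - 45*72 = 25 - 3240 = -3215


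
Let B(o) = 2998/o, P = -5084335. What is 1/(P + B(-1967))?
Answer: -1967/10000889943 ≈ -1.9668e-7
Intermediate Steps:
1/(P + B(-1967)) = 1/(-5084335 + 2998/(-1967)) = 1/(-5084335 + 2998*(-1/1967)) = 1/(-5084335 - 2998/1967) = 1/(-10000889943/1967) = -1967/10000889943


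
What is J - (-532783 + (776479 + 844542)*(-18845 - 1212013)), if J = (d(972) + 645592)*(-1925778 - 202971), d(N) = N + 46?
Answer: 618776807911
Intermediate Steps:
d(N) = 46 + N
J = -1376470390890 (J = ((46 + 972) + 645592)*(-1925778 - 202971) = (1018 + 645592)*(-2128749) = 646610*(-2128749) = -1376470390890)
J - (-532783 + (776479 + 844542)*(-18845 - 1212013)) = -1376470390890 - (-532783 + (776479 + 844542)*(-18845 - 1212013)) = -1376470390890 - (-532783 + 1621021*(-1230858)) = -1376470390890 - (-532783 - 1995246666018) = -1376470390890 - 1*(-1995247198801) = -1376470390890 + 1995247198801 = 618776807911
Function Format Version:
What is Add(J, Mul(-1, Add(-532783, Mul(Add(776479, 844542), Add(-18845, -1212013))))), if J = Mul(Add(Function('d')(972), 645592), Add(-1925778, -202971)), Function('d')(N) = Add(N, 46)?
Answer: 618776807911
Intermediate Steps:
Function('d')(N) = Add(46, N)
J = -1376470390890 (J = Mul(Add(Add(46, 972), 645592), Add(-1925778, -202971)) = Mul(Add(1018, 645592), -2128749) = Mul(646610, -2128749) = -1376470390890)
Add(J, Mul(-1, Add(-532783, Mul(Add(776479, 844542), Add(-18845, -1212013))))) = Add(-1376470390890, Mul(-1, Add(-532783, Mul(Add(776479, 844542), Add(-18845, -1212013))))) = Add(-1376470390890, Mul(-1, Add(-532783, Mul(1621021, -1230858)))) = Add(-1376470390890, Mul(-1, Add(-532783, -1995246666018))) = Add(-1376470390890, Mul(-1, -1995247198801)) = Add(-1376470390890, 1995247198801) = 618776807911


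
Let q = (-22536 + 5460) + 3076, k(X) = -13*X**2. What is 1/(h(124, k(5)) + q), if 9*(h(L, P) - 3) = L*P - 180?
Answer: -9/166453 ≈ -5.4069e-5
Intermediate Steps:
h(L, P) = -17 + L*P/9 (h(L, P) = 3 + (L*P - 180)/9 = 3 + (-180 + L*P)/9 = 3 + (-20 + L*P/9) = -17 + L*P/9)
q = -14000 (q = -17076 + 3076 = -14000)
1/(h(124, k(5)) + q) = 1/((-17 + (1/9)*124*(-13*5**2)) - 14000) = 1/((-17 + (1/9)*124*(-13*25)) - 14000) = 1/((-17 + (1/9)*124*(-325)) - 14000) = 1/((-17 - 40300/9) - 14000) = 1/(-40453/9 - 14000) = 1/(-166453/9) = -9/166453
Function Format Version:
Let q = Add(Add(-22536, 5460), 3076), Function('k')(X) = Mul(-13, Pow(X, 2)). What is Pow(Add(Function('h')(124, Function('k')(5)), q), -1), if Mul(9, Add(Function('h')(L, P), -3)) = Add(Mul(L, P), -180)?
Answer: Rational(-9, 166453) ≈ -5.4069e-5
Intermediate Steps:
Function('h')(L, P) = Add(-17, Mul(Rational(1, 9), L, P)) (Function('h')(L, P) = Add(3, Mul(Rational(1, 9), Add(Mul(L, P), -180))) = Add(3, Mul(Rational(1, 9), Add(-180, Mul(L, P)))) = Add(3, Add(-20, Mul(Rational(1, 9), L, P))) = Add(-17, Mul(Rational(1, 9), L, P)))
q = -14000 (q = Add(-17076, 3076) = -14000)
Pow(Add(Function('h')(124, Function('k')(5)), q), -1) = Pow(Add(Add(-17, Mul(Rational(1, 9), 124, Mul(-13, Pow(5, 2)))), -14000), -1) = Pow(Add(Add(-17, Mul(Rational(1, 9), 124, Mul(-13, 25))), -14000), -1) = Pow(Add(Add(-17, Mul(Rational(1, 9), 124, -325)), -14000), -1) = Pow(Add(Add(-17, Rational(-40300, 9)), -14000), -1) = Pow(Add(Rational(-40453, 9), -14000), -1) = Pow(Rational(-166453, 9), -1) = Rational(-9, 166453)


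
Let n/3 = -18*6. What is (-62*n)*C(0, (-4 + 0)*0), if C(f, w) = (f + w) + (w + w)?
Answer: 0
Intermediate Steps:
n = -324 (n = 3*(-18*6) = 3*(-108) = -324)
C(f, w) = f + 3*w (C(f, w) = (f + w) + 2*w = f + 3*w)
(-62*n)*C(0, (-4 + 0)*0) = (-62*(-324))*(0 + 3*((-4 + 0)*0)) = 20088*(0 + 3*(-4*0)) = 20088*(0 + 3*0) = 20088*(0 + 0) = 20088*0 = 0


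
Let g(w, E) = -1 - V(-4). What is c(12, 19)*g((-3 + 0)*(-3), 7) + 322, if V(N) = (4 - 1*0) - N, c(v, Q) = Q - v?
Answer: 259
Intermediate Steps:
V(N) = 4 - N (V(N) = (4 + 0) - N = 4 - N)
g(w, E) = -9 (g(w, E) = -1 - (4 - 1*(-4)) = -1 - (4 + 4) = -1 - 1*8 = -1 - 8 = -9)
c(12, 19)*g((-3 + 0)*(-3), 7) + 322 = (19 - 1*12)*(-9) + 322 = (19 - 12)*(-9) + 322 = 7*(-9) + 322 = -63 + 322 = 259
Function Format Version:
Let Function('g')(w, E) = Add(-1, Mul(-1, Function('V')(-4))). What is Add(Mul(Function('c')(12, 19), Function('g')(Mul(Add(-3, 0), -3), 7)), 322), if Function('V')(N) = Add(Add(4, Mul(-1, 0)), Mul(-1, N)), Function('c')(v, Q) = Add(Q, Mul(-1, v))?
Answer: 259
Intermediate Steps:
Function('V')(N) = Add(4, Mul(-1, N)) (Function('V')(N) = Add(Add(4, 0), Mul(-1, N)) = Add(4, Mul(-1, N)))
Function('g')(w, E) = -9 (Function('g')(w, E) = Add(-1, Mul(-1, Add(4, Mul(-1, -4)))) = Add(-1, Mul(-1, Add(4, 4))) = Add(-1, Mul(-1, 8)) = Add(-1, -8) = -9)
Add(Mul(Function('c')(12, 19), Function('g')(Mul(Add(-3, 0), -3), 7)), 322) = Add(Mul(Add(19, Mul(-1, 12)), -9), 322) = Add(Mul(Add(19, -12), -9), 322) = Add(Mul(7, -9), 322) = Add(-63, 322) = 259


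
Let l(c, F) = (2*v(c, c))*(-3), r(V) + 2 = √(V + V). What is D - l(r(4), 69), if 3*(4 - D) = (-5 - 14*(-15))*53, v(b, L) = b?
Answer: -10889/3 + 12*√2 ≈ -3612.7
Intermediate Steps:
r(V) = -2 + √2*√V (r(V) = -2 + √(V + V) = -2 + √(2*V) = -2 + √2*√V)
D = -10853/3 (D = 4 - (-5 - 14*(-15))*53/3 = 4 - (-5 + 210)*53/3 = 4 - 205*53/3 = 4 - ⅓*10865 = 4 - 10865/3 = -10853/3 ≈ -3617.7)
l(c, F) = -6*c (l(c, F) = (2*c)*(-3) = -6*c)
D - l(r(4), 69) = -10853/3 - (-6)*(-2 + √2*√4) = -10853/3 - (-6)*(-2 + √2*2) = -10853/3 - (-6)*(-2 + 2*√2) = -10853/3 - (12 - 12*√2) = -10853/3 + (-12 + 12*√2) = -10889/3 + 12*√2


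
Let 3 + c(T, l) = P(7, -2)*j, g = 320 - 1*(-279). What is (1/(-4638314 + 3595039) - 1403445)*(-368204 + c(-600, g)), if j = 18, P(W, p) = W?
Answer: 538936500820040456/1043275 ≈ 5.1658e+11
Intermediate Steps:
g = 599 (g = 320 + 279 = 599)
c(T, l) = 123 (c(T, l) = -3 + 7*18 = -3 + 126 = 123)
(1/(-4638314 + 3595039) - 1403445)*(-368204 + c(-600, g)) = (1/(-4638314 + 3595039) - 1403445)*(-368204 + 123) = (1/(-1043275) - 1403445)*(-368081) = (-1/1043275 - 1403445)*(-368081) = -1464179082376/1043275*(-368081) = 538936500820040456/1043275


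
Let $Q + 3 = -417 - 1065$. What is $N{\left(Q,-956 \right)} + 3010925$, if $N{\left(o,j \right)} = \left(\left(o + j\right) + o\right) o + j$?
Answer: $8840079$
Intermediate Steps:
$Q = -1485$ ($Q = -3 - 1482 = -1485$)
$N{\left(o,j \right)} = j + o \left(j + 2 o\right)$ ($N{\left(o,j \right)} = \left(\left(j + o\right) + o\right) o + j = \left(j + 2 o\right) o + j = o \left(j + 2 o\right) + j = j + o \left(j + 2 o\right)$)
$N{\left(Q,-956 \right)} + 3010925 = \left(-956 + 2 \left(-1485\right)^{2} - -1419660\right) + 3010925 = \left(-956 + 2 \cdot 2205225 + 1419660\right) + 3010925 = \left(-956 + 4410450 + 1419660\right) + 3010925 = 5829154 + 3010925 = 8840079$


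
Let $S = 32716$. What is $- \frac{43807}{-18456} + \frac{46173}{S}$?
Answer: $\frac{571339675}{150951624} \approx 3.7849$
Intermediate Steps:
$- \frac{43807}{-18456} + \frac{46173}{S} = - \frac{43807}{-18456} + \frac{46173}{32716} = \left(-43807\right) \left(- \frac{1}{18456}\right) + 46173 \cdot \frac{1}{32716} = \frac{43807}{18456} + \frac{46173}{32716} = \frac{571339675}{150951624}$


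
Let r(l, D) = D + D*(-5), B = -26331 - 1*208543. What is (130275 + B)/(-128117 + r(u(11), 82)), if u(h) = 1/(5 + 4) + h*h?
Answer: 104599/128445 ≈ 0.81435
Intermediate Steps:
B = -234874 (B = -26331 - 208543 = -234874)
u(h) = ⅑ + h² (u(h) = 1/9 + h² = ⅑ + h²)
r(l, D) = -4*D (r(l, D) = D - 5*D = -4*D)
(130275 + B)/(-128117 + r(u(11), 82)) = (130275 - 234874)/(-128117 - 4*82) = -104599/(-128117 - 328) = -104599/(-128445) = -104599*(-1/128445) = 104599/128445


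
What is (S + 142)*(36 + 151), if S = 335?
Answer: 89199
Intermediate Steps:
(S + 142)*(36 + 151) = (335 + 142)*(36 + 151) = 477*187 = 89199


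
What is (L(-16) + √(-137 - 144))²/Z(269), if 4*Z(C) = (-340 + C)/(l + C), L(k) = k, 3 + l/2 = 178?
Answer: 61900/71 + 79232*I*√281/71 ≈ 871.83 + 18707.0*I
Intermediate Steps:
l = 350 (l = -6 + 2*178 = -6 + 356 = 350)
Z(C) = (-340 + C)/(4*(350 + C)) (Z(C) = ((-340 + C)/(350 + C))/4 = (-340 + C)/(4*(350 + C)))
(L(-16) + √(-137 - 144))²/Z(269) = (-16 + √(-137 - 144))²/(((-340 + 269)/(4*(350 + 269)))) = (-16 + √(-281))²/(((¼)*(-71)/619)) = (-16 + I*√281)²/(((¼)*(1/619)*(-71))) = (-16 + I*√281)²/(-71/2476) = (-16 + I*√281)²*(-2476/71) = -2476*(-16 + I*√281)²/71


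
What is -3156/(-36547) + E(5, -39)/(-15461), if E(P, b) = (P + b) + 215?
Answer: 42179909/565053167 ≈ 0.074648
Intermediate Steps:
E(P, b) = 215 + P + b
-3156/(-36547) + E(5, -39)/(-15461) = -3156/(-36547) + (215 + 5 - 39)/(-15461) = -3156*(-1/36547) + 181*(-1/15461) = 3156/36547 - 181/15461 = 42179909/565053167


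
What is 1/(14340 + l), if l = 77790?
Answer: 1/92130 ≈ 1.0854e-5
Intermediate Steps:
1/(14340 + l) = 1/(14340 + 77790) = 1/92130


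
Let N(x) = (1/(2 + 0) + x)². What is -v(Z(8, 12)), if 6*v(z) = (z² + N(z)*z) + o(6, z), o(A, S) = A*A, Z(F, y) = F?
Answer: -113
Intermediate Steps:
o(A, S) = A²
N(x) = (½ + x)² (N(x) = (1/2 + x)² = (½ + x)²)
v(z) = 6 + z²/6 + z*(1 + 2*z)²/24 (v(z) = ((z² + ((1 + 2*z)²/4)*z) + 6²)/6 = ((z² + z*(1 + 2*z)²/4) + 36)/6 = (36 + z² + z*(1 + 2*z)²/4)/6 = 6 + z²/6 + z*(1 + 2*z)²/24)
-v(Z(8, 12)) = -(6 + (⅓)*8² + (⅙)*8³ + (1/24)*8) = -(6 + (⅓)*64 + (⅙)*512 + ⅓) = -(6 + 64/3 + 256/3 + ⅓) = -1*113 = -113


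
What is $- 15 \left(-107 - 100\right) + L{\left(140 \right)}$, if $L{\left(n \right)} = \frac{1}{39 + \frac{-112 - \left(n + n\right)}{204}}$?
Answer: $\frac{5871606}{1891} \approx 3105.0$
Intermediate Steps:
$L{\left(n \right)} = \frac{1}{\frac{1961}{51} - \frac{n}{102}}$ ($L{\left(n \right)} = \frac{1}{39 + \left(-112 - 2 n\right) \frac{1}{204}} = \frac{1}{39 - \left(\frac{28}{51} + \frac{n}{102}\right)} = \frac{1}{\frac{1961}{51} - \frac{n}{102}}$)
$- 15 \left(-107 - 100\right) + L{\left(140 \right)} = - 15 \left(-107 - 100\right) - \frac{102}{-3922 + 140} = \left(-15\right) \left(-207\right) - \frac{102}{-3782} = 3105 - - \frac{51}{1891} = 3105 + \frac{51}{1891} = \frac{5871606}{1891}$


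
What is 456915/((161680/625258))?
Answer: 28568975907/16168 ≈ 1.7670e+6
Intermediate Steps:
456915/((161680/625258)) = 456915/((161680*(1/625258))) = 456915/(80840/312629) = 456915*(312629/80840) = 28568975907/16168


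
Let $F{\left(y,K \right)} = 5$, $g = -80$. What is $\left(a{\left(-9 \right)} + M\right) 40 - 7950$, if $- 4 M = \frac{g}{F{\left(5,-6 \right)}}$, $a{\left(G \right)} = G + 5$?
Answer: $-7950$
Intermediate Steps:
$a{\left(G \right)} = 5 + G$
$M = 4$ ($M = - \frac{\left(-80\right) \frac{1}{5}}{4} = \left(- \frac{1}{4}\right) \left(-16\right) = 4$)
$\left(a{\left(-9 \right)} + M\right) 40 - 7950 = \left(\left(5 - 9\right) + 4\right) 40 - 7950 = \left(-4 + 4\right) 40 - 7950 = 0 \cdot 40 - 7950 = 0 - 7950 = -7950$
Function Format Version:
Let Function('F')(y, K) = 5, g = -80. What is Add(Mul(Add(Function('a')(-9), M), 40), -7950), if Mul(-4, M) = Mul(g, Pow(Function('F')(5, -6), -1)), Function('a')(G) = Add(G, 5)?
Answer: -7950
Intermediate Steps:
Function('a')(G) = Add(5, G)
M = 4 (M = Mul(Rational(-1, 4), Mul(-80, Pow(5, -1))) = Mul(Rational(-1, 4), Mul(-80, Rational(1, 5))) = Mul(Rational(-1, 4), -16) = 4)
Add(Mul(Add(Function('a')(-9), M), 40), -7950) = Add(Mul(Add(Add(5, -9), 4), 40), -7950) = Add(Mul(Add(-4, 4), 40), -7950) = Add(Mul(0, 40), -7950) = Add(0, -7950) = -7950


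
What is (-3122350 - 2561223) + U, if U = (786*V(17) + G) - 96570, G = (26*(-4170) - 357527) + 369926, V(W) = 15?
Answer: -5864374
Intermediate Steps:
G = -96021 (G = (-108420 - 357527) + 369926 = -465947 + 369926 = -96021)
U = -180801 (U = (786*15 - 96021) - 96570 = (11790 - 96021) - 96570 = -84231 - 96570 = -180801)
(-3122350 - 2561223) + U = (-3122350 - 2561223) - 180801 = -5683573 - 180801 = -5864374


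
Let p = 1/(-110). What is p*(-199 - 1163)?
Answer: 681/55 ≈ 12.382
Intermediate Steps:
p = -1/110 ≈ -0.0090909
p*(-199 - 1163) = -(-199 - 1163)/110 = -1/110*(-1362) = 681/55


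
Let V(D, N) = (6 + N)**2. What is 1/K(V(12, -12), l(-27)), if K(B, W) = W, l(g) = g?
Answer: -1/27 ≈ -0.037037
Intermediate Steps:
1/K(V(12, -12), l(-27)) = 1/(-27) = -1/27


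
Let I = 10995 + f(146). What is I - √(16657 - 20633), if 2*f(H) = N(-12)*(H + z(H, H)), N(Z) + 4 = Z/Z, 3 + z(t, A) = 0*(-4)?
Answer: 21561/2 - 2*I*√994 ≈ 10781.0 - 63.056*I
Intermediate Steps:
z(t, A) = -3 (z(t, A) = -3 + 0*(-4) = -3 + 0 = -3)
N(Z) = -3 (N(Z) = -4 + Z/Z = -4 + 1 = -3)
f(H) = 9/2 - 3*H/2 (f(H) = (-3*(H - 3))/2 = (-3*(-3 + H))/2 = (9 - 3*H)/2 = 9/2 - 3*H/2)
I = 21561/2 (I = 10995 + (9/2 - 3/2*146) = 10995 + (9/2 - 219) = 10995 - 429/2 = 21561/2 ≈ 10781.)
I - √(16657 - 20633) = 21561/2 - √(16657 - 20633) = 21561/2 - √(-3976) = 21561/2 - 2*I*√994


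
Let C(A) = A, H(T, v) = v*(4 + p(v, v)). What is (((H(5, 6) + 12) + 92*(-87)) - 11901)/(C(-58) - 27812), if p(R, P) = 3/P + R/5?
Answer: 16549/23225 ≈ 0.71255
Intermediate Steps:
p(R, P) = 3/P + R/5 (p(R, P) = 3/P + R*(1/5) = 3/P + R/5)
H(T, v) = v*(4 + 3/v + v/5) (H(T, v) = v*(4 + (3/v + v/5)) = v*(4 + 3/v + v/5))
(((H(5, 6) + 12) + 92*(-87)) - 11901)/(C(-58) - 27812) = ((((3 + 4*6 + (1/5)*6**2) + 12) + 92*(-87)) - 11901)/(-58 - 27812) = ((((3 + 24 + (1/5)*36) + 12) - 8004) - 11901)/(-27870) = ((((3 + 24 + 36/5) + 12) - 8004) - 11901)*(-1/27870) = (((171/5 + 12) - 8004) - 11901)*(-1/27870) = ((231/5 - 8004) - 11901)*(-1/27870) = (-39789/5 - 11901)*(-1/27870) = -99294/5*(-1/27870) = 16549/23225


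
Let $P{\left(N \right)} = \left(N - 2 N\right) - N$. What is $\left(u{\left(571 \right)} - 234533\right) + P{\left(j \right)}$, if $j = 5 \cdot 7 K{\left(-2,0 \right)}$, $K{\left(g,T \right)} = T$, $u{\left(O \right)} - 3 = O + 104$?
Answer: $-233855$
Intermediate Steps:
$u{\left(O \right)} = 107 + O$ ($u{\left(O \right)} = 3 + \left(O + 104\right) = 3 + \left(104 + O\right) = 107 + O$)
$j = 0$ ($j = 5 \cdot 7 \cdot 0 = 35 \cdot 0 = 0$)
$P{\left(N \right)} = - 2 N$ ($P{\left(N \right)} = - N - N = - 2 N$)
$\left(u{\left(571 \right)} - 234533\right) + P{\left(j \right)} = \left(\left(107 + 571\right) - 234533\right) - 0 = \left(678 - 234533\right) + 0 = -233855 + 0 = -233855$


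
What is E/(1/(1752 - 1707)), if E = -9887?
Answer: -444915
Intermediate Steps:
E/(1/(1752 - 1707)) = -9887/(1/(1752 - 1707)) = -9887/(1/45) = -9887/1/45 = -9887*45 = -444915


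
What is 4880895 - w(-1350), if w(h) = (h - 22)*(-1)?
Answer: 4879523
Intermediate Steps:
w(h) = 22 - h (w(h) = (-22 + h)*(-1) = 22 - h)
4880895 - w(-1350) = 4880895 - (22 - 1*(-1350)) = 4880895 - (22 + 1350) = 4880895 - 1*1372 = 4880895 - 1372 = 4879523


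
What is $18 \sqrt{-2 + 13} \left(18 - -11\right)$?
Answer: $522 \sqrt{11} \approx 1731.3$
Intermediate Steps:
$18 \sqrt{-2 + 13} \left(18 - -11\right) = 18 \sqrt{11} \left(18 + 11\right) = 18 \sqrt{11} \cdot 29 = 522 \sqrt{11}$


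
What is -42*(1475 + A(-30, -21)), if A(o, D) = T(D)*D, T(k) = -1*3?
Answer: -64596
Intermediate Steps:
T(k) = -3
A(o, D) = -3*D
-42*(1475 + A(-30, -21)) = -42*(1475 - 3*(-21)) = -42*(1475 + 63) = -42*1538 = -64596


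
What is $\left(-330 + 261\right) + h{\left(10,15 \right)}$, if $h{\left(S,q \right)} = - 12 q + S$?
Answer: $-239$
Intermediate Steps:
$h{\left(S,q \right)} = S - 12 q$
$\left(-330 + 261\right) + h{\left(10,15 \right)} = \left(-330 + 261\right) + \left(10 - 180\right) = -69 + \left(10 - 180\right) = -69 - 170 = -239$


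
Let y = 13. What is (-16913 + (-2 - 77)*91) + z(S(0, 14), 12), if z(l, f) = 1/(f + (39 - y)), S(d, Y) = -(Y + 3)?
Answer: -915875/38 ≈ -24102.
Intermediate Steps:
S(d, Y) = -3 - Y (S(d, Y) = -(3 + Y) = -3 - Y)
z(l, f) = 1/(26 + f) (z(l, f) = 1/(f + (39 - 1*13)) = 1/(f + (39 - 13)) = 1/(f + 26) = 1/(26 + f))
(-16913 + (-2 - 77)*91) + z(S(0, 14), 12) = (-16913 + (-2 - 77)*91) + 1/(26 + 12) = (-16913 - 79*91) + 1/38 = (-16913 - 7189) + 1/38 = -24102 + 1/38 = -915875/38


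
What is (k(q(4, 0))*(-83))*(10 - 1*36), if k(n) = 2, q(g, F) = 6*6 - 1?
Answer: 4316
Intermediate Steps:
q(g, F) = 35 (q(g, F) = 36 - 1 = 35)
(k(q(4, 0))*(-83))*(10 - 1*36) = (2*(-83))*(10 - 1*36) = -166*(10 - 36) = -166*(-26) = 4316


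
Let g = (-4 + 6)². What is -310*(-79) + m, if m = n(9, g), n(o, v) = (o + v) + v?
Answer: 24507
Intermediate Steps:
g = 4 (g = 2² = 4)
n(o, v) = o + 2*v
m = 17 (m = 9 + 2*4 = 9 + 8 = 17)
-310*(-79) + m = -310*(-79) + 17 = 24490 + 17 = 24507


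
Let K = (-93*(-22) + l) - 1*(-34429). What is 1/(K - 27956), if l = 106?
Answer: 1/8625 ≈ 0.00011594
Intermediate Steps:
K = 36581 (K = (-93*(-22) + 106) - 1*(-34429) = (2046 + 106) + 34429 = 2152 + 34429 = 36581)
1/(K - 27956) = 1/(36581 - 27956) = 1/8625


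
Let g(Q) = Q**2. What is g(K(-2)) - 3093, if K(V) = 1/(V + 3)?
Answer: -3092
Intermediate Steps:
K(V) = 1/(3 + V)
g(K(-2)) - 3093 = (1/(3 - 2))**2 - 3093 = (1/1)**2 - 3093 = 1**2 - 3093 = 1 - 3093 = -3092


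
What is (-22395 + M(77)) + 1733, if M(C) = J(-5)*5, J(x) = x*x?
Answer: -20537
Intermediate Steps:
J(x) = x²
M(C) = 125 (M(C) = (-5)²*5 = 25*5 = 125)
(-22395 + M(77)) + 1733 = (-22395 + 125) + 1733 = -22270 + 1733 = -20537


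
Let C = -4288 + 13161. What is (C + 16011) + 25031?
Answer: 49915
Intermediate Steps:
C = 8873
(C + 16011) + 25031 = (8873 + 16011) + 25031 = 24884 + 25031 = 49915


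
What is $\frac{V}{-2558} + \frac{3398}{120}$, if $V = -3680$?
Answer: $\frac{2283421}{76740} \approx 29.755$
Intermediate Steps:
$\frac{V}{-2558} + \frac{3398}{120} = - \frac{3680}{-2558} + \frac{3398}{120} = \left(-3680\right) \left(- \frac{1}{2558}\right) + 3398 \cdot \frac{1}{120} = \frac{1840}{1279} + \frac{1699}{60} = \frac{2283421}{76740}$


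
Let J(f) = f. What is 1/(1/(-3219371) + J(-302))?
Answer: -3219371/972250043 ≈ -0.0033113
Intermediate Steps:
1/(1/(-3219371) + J(-302)) = 1/(1/(-3219371) - 302) = 1/(-1/3219371 - 302) = 1/(-972250043/3219371) = -3219371/972250043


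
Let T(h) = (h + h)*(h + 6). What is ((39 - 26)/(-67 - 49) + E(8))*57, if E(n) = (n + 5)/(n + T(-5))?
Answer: -43719/116 ≈ -376.89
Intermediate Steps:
T(h) = 2*h*(6 + h) (T(h) = (2*h)*(6 + h) = 2*h*(6 + h))
E(n) = (5 + n)/(-10 + n) (E(n) = (n + 5)/(n + 2*(-5)*(6 - 5)) = (5 + n)/(n + 2*(-5)*1) = (5 + n)/(n - 10) = (5 + n)/(-10 + n))
((39 - 26)/(-67 - 49) + E(8))*57 = ((39 - 26)/(-67 - 49) + (5 + 8)/(-10 + 8))*57 = (13/(-116) + 13/(-2))*57 = (13*(-1/116) - 1/2*13)*57 = (-13/116 - 13/2)*57 = -767/116*57 = -43719/116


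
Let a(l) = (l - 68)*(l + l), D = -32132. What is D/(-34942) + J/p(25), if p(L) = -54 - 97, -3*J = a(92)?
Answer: 28143278/2638121 ≈ 10.668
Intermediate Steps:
a(l) = 2*l*(-68 + l) (a(l) = (-68 + l)*(2*l) = 2*l*(-68 + l))
J = -1472 (J = -2*92*(-68 + 92)/3 = -2*92*24/3 = -⅓*4416 = -1472)
p(L) = -151
D/(-34942) + J/p(25) = -32132/(-34942) - 1472/(-151) = -32132*(-1/34942) - 1472*(-1/151) = 16066/17471 + 1472/151 = 28143278/2638121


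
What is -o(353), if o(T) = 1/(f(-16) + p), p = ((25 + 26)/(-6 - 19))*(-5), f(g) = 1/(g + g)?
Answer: -160/1627 ≈ -0.098341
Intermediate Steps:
f(g) = 1/(2*g)
p = 51/5 (p = (51/(-25))*(-5) = (51*(-1/25))*(-5) = -51/25*(-5) = 51/5 ≈ 10.200)
o(T) = 160/1627 (o(T) = 1/((½)/(-16) + 51/5) = 1/((½)*(-1/16) + 51/5) = 1/(-1/32 + 51/5) = 1/(1627/160) = 160/1627)
-o(353) = -1*160/1627 = -160/1627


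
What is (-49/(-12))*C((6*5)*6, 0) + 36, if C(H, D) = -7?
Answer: 89/12 ≈ 7.4167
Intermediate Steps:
(-49/(-12))*C((6*5)*6, 0) + 36 = -49/(-12)*(-7) + 36 = -49*(-1/12)*(-7) + 36 = (49/12)*(-7) + 36 = -343/12 + 36 = 89/12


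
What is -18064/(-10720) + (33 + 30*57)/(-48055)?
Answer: 1516751/919910 ≈ 1.6488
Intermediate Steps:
-18064/(-10720) + (33 + 30*57)/(-48055) = -18064*(-1/10720) + (33 + 1710)*(-1/48055) = 1129/670 + 1743*(-1/48055) = 1129/670 - 249/6865 = 1516751/919910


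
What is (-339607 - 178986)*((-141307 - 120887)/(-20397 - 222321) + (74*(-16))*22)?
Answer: 546429021204685/40453 ≈ 1.3508e+10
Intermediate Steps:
(-339607 - 178986)*((-141307 - 120887)/(-20397 - 222321) + (74*(-16))*22) = -518593*(-262194/(-242718) - 1184*22) = -518593*(-262194*(-1/242718) - 26048) = -518593*(43699/40453 - 26048) = -518593*(-1053676045/40453) = 546429021204685/40453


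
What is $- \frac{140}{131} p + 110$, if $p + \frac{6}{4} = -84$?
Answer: $\frac{26380}{131} \approx 201.37$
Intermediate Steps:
$p = - \frac{171}{2}$ ($p = - \frac{3}{2} - 84 = - \frac{171}{2} \approx -85.5$)
$- \frac{140}{131} p + 110 = - \frac{140}{131} \left(- \frac{171}{2}\right) + 110 = \left(-140\right) \frac{1}{131} \left(- \frac{171}{2}\right) + 110 = \left(- \frac{140}{131}\right) \left(- \frac{171}{2}\right) + 110 = \frac{11970}{131} + 110 = \frac{26380}{131}$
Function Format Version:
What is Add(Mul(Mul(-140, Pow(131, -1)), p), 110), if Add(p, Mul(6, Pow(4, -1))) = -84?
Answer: Rational(26380, 131) ≈ 201.37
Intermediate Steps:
p = Rational(-171, 2) (p = Add(Rational(-3, 2), -84) = Rational(-171, 2) ≈ -85.500)
Add(Mul(Mul(-140, Pow(131, -1)), p), 110) = Add(Mul(Mul(-140, Pow(131, -1)), Rational(-171, 2)), 110) = Add(Mul(Mul(-140, Rational(1, 131)), Rational(-171, 2)), 110) = Add(Mul(Rational(-140, 131), Rational(-171, 2)), 110) = Add(Rational(11970, 131), 110) = Rational(26380, 131)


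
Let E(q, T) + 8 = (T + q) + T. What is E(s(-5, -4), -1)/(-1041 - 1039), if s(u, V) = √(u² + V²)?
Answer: 1/208 - √41/2080 ≈ 0.0017293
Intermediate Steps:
s(u, V) = √(V² + u²)
E(q, T) = -8 + q + 2*T (E(q, T) = -8 + ((T + q) + T) = -8 + (q + 2*T) = -8 + q + 2*T)
E(s(-5, -4), -1)/(-1041 - 1039) = (-8 + √((-4)² + (-5)²) + 2*(-1))/(-1041 - 1039) = (-8 + √(16 + 25) - 2)/(-2080) = (-8 + √41 - 2)*(-1/2080) = (-10 + √41)*(-1/2080) = 1/208 - √41/2080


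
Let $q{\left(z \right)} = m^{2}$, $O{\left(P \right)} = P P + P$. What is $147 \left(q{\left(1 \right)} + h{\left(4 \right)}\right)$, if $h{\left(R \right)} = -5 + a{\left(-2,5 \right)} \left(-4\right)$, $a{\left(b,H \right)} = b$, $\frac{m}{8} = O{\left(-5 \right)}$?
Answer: $3763641$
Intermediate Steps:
$O{\left(P \right)} = P + P^{2}$ ($O{\left(P \right)} = P^{2} + P = P + P^{2}$)
$m = 160$ ($m = 8 \left(- 5 \left(1 - 5\right)\right) = 8 \left(\left(-5\right) \left(-4\right)\right) = 8 \cdot 20 = 160$)
$q{\left(z \right)} = 25600$ ($q{\left(z \right)} = 160^{2} = 25600$)
$h{\left(R \right)} = 3$ ($h{\left(R \right)} = -5 - -8 = -5 + 8 = 3$)
$147 \left(q{\left(1 \right)} + h{\left(4 \right)}\right) = 147 \left(25600 + 3\right) = 147 \cdot 25603 = 3763641$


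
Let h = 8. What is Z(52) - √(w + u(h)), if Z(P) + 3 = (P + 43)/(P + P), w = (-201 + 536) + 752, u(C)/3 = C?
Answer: -217/104 - √1111 ≈ -35.418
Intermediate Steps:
u(C) = 3*C
w = 1087 (w = 335 + 752 = 1087)
Z(P) = -3 + (43 + P)/(2*P) (Z(P) = -3 + (P + 43)/(P + P) = -3 + (43 + P)/((2*P)) = -3 + (43 + P)*(1/(2*P)) = -3 + (43 + P)/(2*P))
Z(52) - √(w + u(h)) = (½)*(43 - 5*52)/52 - √(1087 + 3*8) = (½)*(1/52)*(43 - 260) - √(1087 + 24) = (½)*(1/52)*(-217) - √1111 = -217/104 - √1111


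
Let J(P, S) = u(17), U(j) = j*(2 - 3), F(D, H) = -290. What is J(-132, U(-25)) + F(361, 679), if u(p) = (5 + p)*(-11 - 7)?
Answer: -686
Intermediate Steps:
U(j) = -j (U(j) = j*(-1) = -j)
u(p) = -90 - 18*p (u(p) = (5 + p)*(-18) = -90 - 18*p)
J(P, S) = -396 (J(P, S) = -90 - 18*17 = -90 - 306 = -396)
J(-132, U(-25)) + F(361, 679) = -396 - 290 = -686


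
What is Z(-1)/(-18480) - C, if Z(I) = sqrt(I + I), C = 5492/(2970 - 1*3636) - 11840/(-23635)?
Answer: 12191798/1574091 - I*sqrt(2)/18480 ≈ 7.7453 - 7.6527e-5*I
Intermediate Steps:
C = -12191798/1574091 (C = 5492/(2970 - 3636) - 11840*(-1/23635) = 5492/(-666) + 2368/4727 = 5492*(-1/666) + 2368/4727 = -2746/333 + 2368/4727 = -12191798/1574091 ≈ -7.7453)
Z(I) = sqrt(2)*sqrt(I) (Z(I) = sqrt(2*I) = sqrt(2)*sqrt(I))
Z(-1)/(-18480) - C = (sqrt(2)*sqrt(-1))/(-18480) - 1*(-12191798/1574091) = (sqrt(2)*I)*(-1/18480) + 12191798/1574091 = (I*sqrt(2))*(-1/18480) + 12191798/1574091 = -I*sqrt(2)/18480 + 12191798/1574091 = 12191798/1574091 - I*sqrt(2)/18480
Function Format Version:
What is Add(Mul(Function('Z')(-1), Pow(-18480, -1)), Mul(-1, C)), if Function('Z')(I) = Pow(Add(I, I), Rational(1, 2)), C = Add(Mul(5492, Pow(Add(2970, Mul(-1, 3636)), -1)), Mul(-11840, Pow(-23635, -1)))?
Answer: Add(Rational(12191798, 1574091), Mul(Rational(-1, 18480), I, Pow(2, Rational(1, 2)))) ≈ Add(7.7453, Mul(-7.6527e-5, I))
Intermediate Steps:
C = Rational(-12191798, 1574091) (C = Add(Mul(5492, Pow(Add(2970, -3636), -1)), Mul(-11840, Rational(-1, 23635))) = Add(Mul(5492, Pow(-666, -1)), Rational(2368, 4727)) = Add(Mul(5492, Rational(-1, 666)), Rational(2368, 4727)) = Add(Rational(-2746, 333), Rational(2368, 4727)) = Rational(-12191798, 1574091) ≈ -7.7453)
Function('Z')(I) = Mul(Pow(2, Rational(1, 2)), Pow(I, Rational(1, 2))) (Function('Z')(I) = Pow(Mul(2, I), Rational(1, 2)) = Mul(Pow(2, Rational(1, 2)), Pow(I, Rational(1, 2))))
Add(Mul(Function('Z')(-1), Pow(-18480, -1)), Mul(-1, C)) = Add(Mul(Mul(Pow(2, Rational(1, 2)), Pow(-1, Rational(1, 2))), Pow(-18480, -1)), Mul(-1, Rational(-12191798, 1574091))) = Add(Mul(Mul(Pow(2, Rational(1, 2)), I), Rational(-1, 18480)), Rational(12191798, 1574091)) = Add(Mul(Mul(I, Pow(2, Rational(1, 2))), Rational(-1, 18480)), Rational(12191798, 1574091)) = Add(Mul(Rational(-1, 18480), I, Pow(2, Rational(1, 2))), Rational(12191798, 1574091)) = Add(Rational(12191798, 1574091), Mul(Rational(-1, 18480), I, Pow(2, Rational(1, 2))))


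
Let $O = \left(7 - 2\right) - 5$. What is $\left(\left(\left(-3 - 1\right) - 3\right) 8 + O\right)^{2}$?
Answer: $3136$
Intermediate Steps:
$O = 0$ ($O = 5 - 5 = 0$)
$\left(\left(\left(-3 - 1\right) - 3\right) 8 + O\right)^{2} = \left(\left(\left(-3 - 1\right) - 3\right) 8 + 0\right)^{2} = \left(\left(-4 - 3\right) 8 + 0\right)^{2} = \left(\left(-7\right) 8 + 0\right)^{2} = \left(-56 + 0\right)^{2} = \left(-56\right)^{2} = 3136$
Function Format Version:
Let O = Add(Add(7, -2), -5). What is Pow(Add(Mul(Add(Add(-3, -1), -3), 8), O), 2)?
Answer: 3136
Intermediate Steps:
O = 0 (O = Add(5, -5) = 0)
Pow(Add(Mul(Add(Add(-3, -1), -3), 8), O), 2) = Pow(Add(Mul(Add(Add(-3, -1), -3), 8), 0), 2) = Pow(Add(Mul(Add(-4, -3), 8), 0), 2) = Pow(Add(Mul(-7, 8), 0), 2) = Pow(Add(-56, 0), 2) = Pow(-56, 2) = 3136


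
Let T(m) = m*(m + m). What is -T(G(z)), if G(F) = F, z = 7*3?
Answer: -882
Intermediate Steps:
z = 21
T(m) = 2*m² (T(m) = m*(2*m) = 2*m²)
-T(G(z)) = -2*21² = -2*441 = -1*882 = -882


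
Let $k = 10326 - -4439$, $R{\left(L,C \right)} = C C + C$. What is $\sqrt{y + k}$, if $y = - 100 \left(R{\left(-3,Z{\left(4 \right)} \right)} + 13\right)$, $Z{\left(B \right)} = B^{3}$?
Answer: $7 i \sqrt{8215} \approx 634.46 i$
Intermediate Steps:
$R{\left(L,C \right)} = C + C^{2}$ ($R{\left(L,C \right)} = C^{2} + C = C + C^{2}$)
$k = 14765$ ($k = 10326 + 4439 = 14765$)
$y = -417300$ ($y = - 100 \left(4^{3} \left(1 + 4^{3}\right) + 13\right) = - 100 \left(64 \left(1 + 64\right) + 13\right) = - 100 \left(64 \cdot 65 + 13\right) = - 100 \left(4160 + 13\right) = \left(-100\right) 4173 = -417300$)
$\sqrt{y + k} = \sqrt{-417300 + 14765} = \sqrt{-402535} = 7 i \sqrt{8215}$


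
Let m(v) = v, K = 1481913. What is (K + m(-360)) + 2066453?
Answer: 3548006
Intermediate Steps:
(K + m(-360)) + 2066453 = (1481913 - 360) + 2066453 = 1481553 + 2066453 = 3548006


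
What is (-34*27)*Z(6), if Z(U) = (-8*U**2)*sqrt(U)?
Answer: 264384*sqrt(6) ≈ 6.4761e+5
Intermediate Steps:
Z(U) = -8*U**(5/2)
(-34*27)*Z(6) = (-34*27)*(-288*sqrt(6)) = -(-7344)*36*sqrt(6) = -(-264384)*sqrt(6) = 264384*sqrt(6)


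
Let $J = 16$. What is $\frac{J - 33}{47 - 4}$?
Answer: $- \frac{17}{43} \approx -0.39535$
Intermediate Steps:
$\frac{J - 33}{47 - 4} = \frac{16 - 33}{47 - 4} = \frac{1}{43} \left(-17\right) = - \frac{17}{43}$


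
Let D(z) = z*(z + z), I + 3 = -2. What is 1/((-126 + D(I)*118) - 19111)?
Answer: -1/13337 ≈ -7.4979e-5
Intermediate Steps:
I = -5 (I = -3 - 2 = -5)
D(z) = 2*z**2 (D(z) = z*(2*z) = 2*z**2)
1/((-126 + D(I)*118) - 19111) = 1/((-126 + (2*(-5)**2)*118) - 19111) = 1/((-126 + (2*25)*118) - 19111) = 1/((-126 + 50*118) - 19111) = 1/((-126 + 5900) - 19111) = 1/(5774 - 19111) = 1/(-13337) = -1/13337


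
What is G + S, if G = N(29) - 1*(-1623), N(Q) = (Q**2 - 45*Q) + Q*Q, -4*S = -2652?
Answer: 2663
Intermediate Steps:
S = 663 (S = -1/4*(-2652) = 663)
N(Q) = -45*Q + 2*Q**2 (N(Q) = (Q**2 - 45*Q) + Q**2 = -45*Q + 2*Q**2)
G = 2000 (G = 29*(-45 + 2*29) - 1*(-1623) = 29*(-45 + 58) + 1623 = 29*13 + 1623 = 377 + 1623 = 2000)
G + S = 2000 + 663 = 2663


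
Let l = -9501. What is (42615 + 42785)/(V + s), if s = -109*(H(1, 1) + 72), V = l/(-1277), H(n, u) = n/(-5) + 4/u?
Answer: -272639500/26353321 ≈ -10.346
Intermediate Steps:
H(n, u) = 4/u - n/5 (H(n, u) = n*(-⅕) + 4/u = -n/5 + 4/u = 4/u - n/5)
V = 9501/1277 (V = -9501/(-1277) = -9501*(-1/1277) = 9501/1277 ≈ 7.4401)
s = -41311/5 (s = -109*((4/1 - ⅕*1) + 72) = -109*((4*1 - ⅕) + 72) = -109*((4 - ⅕) + 72) = -109*(19/5 + 72) = -109*379/5 = -41311/5 ≈ -8262.2)
(42615 + 42785)/(V + s) = (42615 + 42785)/(9501/1277 - 41311/5) = 85400/(-52706642/6385) = 85400*(-6385/52706642) = -272639500/26353321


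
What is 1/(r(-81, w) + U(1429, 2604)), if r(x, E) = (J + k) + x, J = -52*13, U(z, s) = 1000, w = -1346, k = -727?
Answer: -1/484 ≈ -0.0020661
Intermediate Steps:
J = -676
r(x, E) = -1403 + x (r(x, E) = (-676 - 727) + x = -1403 + x)
1/(r(-81, w) + U(1429, 2604)) = 1/((-1403 - 81) + 1000) = 1/(-1484 + 1000) = 1/(-484) = -1/484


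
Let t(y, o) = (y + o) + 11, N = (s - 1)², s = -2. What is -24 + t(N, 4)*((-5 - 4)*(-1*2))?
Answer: 408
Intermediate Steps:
N = 9 (N = (-2 - 1)² = (-3)² = 9)
t(y, o) = 11 + o + y (t(y, o) = (o + y) + 11 = 11 + o + y)
-24 + t(N, 4)*((-5 - 4)*(-1*2)) = -24 + (11 + 4 + 9)*((-5 - 4)*(-1*2)) = -24 + 24*(-9*(-2)) = -24 + 24*18 = -24 + 432 = 408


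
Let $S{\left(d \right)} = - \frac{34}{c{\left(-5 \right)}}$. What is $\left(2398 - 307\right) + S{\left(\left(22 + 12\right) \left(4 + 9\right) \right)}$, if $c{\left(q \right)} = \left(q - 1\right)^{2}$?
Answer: $\frac{37621}{18} \approx 2090.1$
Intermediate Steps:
$c{\left(q \right)} = \left(-1 + q\right)^{2}$
$S{\left(d \right)} = - \frac{17}{18}$ ($S{\left(d \right)} = - \frac{34}{\left(-1 - 5\right)^{2}} = - \frac{34}{\left(-6\right)^{2}} = - \frac{34}{36} = \left(-34\right) \frac{1}{36} = - \frac{17}{18}$)
$\left(2398 - 307\right) + S{\left(\left(22 + 12\right) \left(4 + 9\right) \right)} = \left(2398 - 307\right) - \frac{17}{18} = 2091 - \frac{17}{18} = \frac{37621}{18}$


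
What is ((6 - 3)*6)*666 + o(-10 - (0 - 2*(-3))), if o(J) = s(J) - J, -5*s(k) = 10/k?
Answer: 96033/8 ≈ 12004.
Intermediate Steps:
s(k) = -2/k
o(J) = -J - 2/J (o(J) = -2/J - J = -J - 2/J)
((6 - 3)*6)*666 + o(-10 - (0 - 2*(-3))) = ((6 - 3)*6)*666 + (-(-10 - (0 - 2*(-3))) - 2/(-10 - (0 - 2*(-3)))) = (3*6)*666 + (-(-10 - (0 + 6)) - 2/(-10 - (0 + 6))) = 18*666 + (-(-10 - 1*6) - 2/(-10 - 1*6)) = 11988 + (-(-10 - 6) - 2/(-10 - 6)) = 11988 + (-1*(-16) - 2/(-16)) = 11988 + (16 - 2*(-1/16)) = 11988 + (16 + ⅛) = 11988 + 129/8 = 96033/8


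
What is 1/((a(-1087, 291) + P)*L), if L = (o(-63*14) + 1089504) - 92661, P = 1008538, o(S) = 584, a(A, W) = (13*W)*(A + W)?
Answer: -1/1997576975710 ≈ -5.0061e-13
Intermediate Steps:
a(A, W) = 13*W*(A + W)
L = 997427 (L = (584 + 1089504) - 92661 = 1090088 - 92661 = 997427)
1/((a(-1087, 291) + P)*L) = 1/((13*291*(-1087 + 291) + 1008538)*997427) = (1/997427)/(13*291*(-796) + 1008538) = (1/997427)/(-3011268 + 1008538) = (1/997427)/(-2002730) = -1/2002730*1/997427 = -1/1997576975710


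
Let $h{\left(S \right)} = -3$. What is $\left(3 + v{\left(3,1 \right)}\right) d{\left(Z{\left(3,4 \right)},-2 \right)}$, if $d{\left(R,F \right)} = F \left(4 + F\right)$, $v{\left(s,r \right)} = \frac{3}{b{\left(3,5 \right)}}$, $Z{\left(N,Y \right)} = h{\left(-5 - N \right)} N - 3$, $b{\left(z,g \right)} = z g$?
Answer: $- \frac{64}{5} \approx -12.8$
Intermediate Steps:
$b{\left(z,g \right)} = g z$
$Z{\left(N,Y \right)} = -3 - 3 N$ ($Z{\left(N,Y \right)} = - 3 N - 3 = -3 - 3 N$)
$v{\left(s,r \right)} = \frac{1}{5}$ ($v{\left(s,r \right)} = \frac{3}{5 \cdot 3} = \frac{3}{15} = 3 \cdot \frac{1}{15} = \frac{1}{5}$)
$\left(3 + v{\left(3,1 \right)}\right) d{\left(Z{\left(3,4 \right)},-2 \right)} = \left(3 + \frac{1}{5}\right) \left(- 2 \left(4 - 2\right)\right) = \frac{16 \left(\left(-2\right) 2\right)}{5} = \frac{16}{5} \left(-4\right) = - \frac{64}{5}$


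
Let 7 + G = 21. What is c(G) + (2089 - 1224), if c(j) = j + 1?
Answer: 880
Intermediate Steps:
G = 14 (G = -7 + 21 = 14)
c(j) = 1 + j
c(G) + (2089 - 1224) = (1 + 14) + (2089 - 1224) = 15 + 865 = 880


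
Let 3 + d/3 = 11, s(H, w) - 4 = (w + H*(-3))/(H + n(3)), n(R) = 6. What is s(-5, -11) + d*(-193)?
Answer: -4624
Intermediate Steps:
s(H, w) = 4 + (w - 3*H)/(6 + H) (s(H, w) = 4 + (w + H*(-3))/(H + 6) = 4 + (w - 3*H)/(6 + H))
d = 24 (d = -9 + 3*11 = -9 + 33 = 24)
s(-5, -11) + d*(-193) = (24 - 5 - 11)/(6 - 5) + 24*(-193) = 8/1 - 4632 = 1*8 - 4632 = 8 - 4632 = -4624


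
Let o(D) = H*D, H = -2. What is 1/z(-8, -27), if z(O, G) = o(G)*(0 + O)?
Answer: -1/432 ≈ -0.0023148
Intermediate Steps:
o(D) = -2*D
z(O, G) = -2*G*O (z(O, G) = (-2*G)*(0 + O) = (-2*G)*O = -2*G*O)
1/z(-8, -27) = 1/(-2*(-27)*(-8)) = 1/(-432) = -1/432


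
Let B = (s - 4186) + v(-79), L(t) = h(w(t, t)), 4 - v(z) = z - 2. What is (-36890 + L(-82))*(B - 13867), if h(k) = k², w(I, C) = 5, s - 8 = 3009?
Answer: 551168615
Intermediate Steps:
v(z) = 6 - z (v(z) = 4 - (z - 2) = 4 - (-2 + z) = 4 + (2 - z) = 6 - z)
s = 3017 (s = 8 + 3009 = 3017)
L(t) = 25 (L(t) = 5² = 25)
B = -1084 (B = (3017 - 4186) + (6 - 1*(-79)) = -1169 + (6 + 79) = -1169 + 85 = -1084)
(-36890 + L(-82))*(B - 13867) = (-36890 + 25)*(-1084 - 13867) = -36865*(-14951) = 551168615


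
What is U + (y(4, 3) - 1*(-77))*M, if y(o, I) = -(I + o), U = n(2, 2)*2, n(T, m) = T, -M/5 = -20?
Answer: 7004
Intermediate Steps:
M = 100 (M = -5*(-20) = 100)
U = 4 (U = 2*2 = 4)
y(o, I) = -I - o
U + (y(4, 3) - 1*(-77))*M = 4 + ((-1*3 - 1*4) - 1*(-77))*100 = 4 + ((-3 - 4) + 77)*100 = 4 + (-7 + 77)*100 = 4 + 70*100 = 4 + 7000 = 7004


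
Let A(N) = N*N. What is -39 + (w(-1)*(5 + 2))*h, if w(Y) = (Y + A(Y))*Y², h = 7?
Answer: -39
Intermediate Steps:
A(N) = N²
w(Y) = Y²*(Y + Y²) (w(Y) = (Y + Y²)*Y² = Y²*(Y + Y²))
-39 + (w(-1)*(5 + 2))*h = -39 + (((-1)³*(1 - 1))*(5 + 2))*7 = -39 + (-1*0*7)*7 = -39 + (0*7)*7 = -39 + 0*7 = -39 + 0 = -39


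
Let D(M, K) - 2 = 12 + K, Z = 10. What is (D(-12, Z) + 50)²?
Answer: 5476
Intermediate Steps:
D(M, K) = 14 + K (D(M, K) = 2 + (12 + K) = 14 + K)
(D(-12, Z) + 50)² = ((14 + 10) + 50)² = (24 + 50)² = 74² = 5476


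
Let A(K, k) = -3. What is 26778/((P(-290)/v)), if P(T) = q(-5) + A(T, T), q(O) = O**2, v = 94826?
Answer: 1269625314/11 ≈ 1.1542e+8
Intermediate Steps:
P(T) = 22 (P(T) = (-5)**2 - 3 = 25 - 3 = 22)
26778/((P(-290)/v)) = 26778/((22/94826)) = 26778/((22*(1/94826))) = 26778/(11/47413) = 26778*(47413/11) = 1269625314/11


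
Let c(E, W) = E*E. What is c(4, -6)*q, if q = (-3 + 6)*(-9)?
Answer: -432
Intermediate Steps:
c(E, W) = E²
q = -27 (q = 3*(-9) = -27)
c(4, -6)*q = 4²*(-27) = 16*(-27) = -432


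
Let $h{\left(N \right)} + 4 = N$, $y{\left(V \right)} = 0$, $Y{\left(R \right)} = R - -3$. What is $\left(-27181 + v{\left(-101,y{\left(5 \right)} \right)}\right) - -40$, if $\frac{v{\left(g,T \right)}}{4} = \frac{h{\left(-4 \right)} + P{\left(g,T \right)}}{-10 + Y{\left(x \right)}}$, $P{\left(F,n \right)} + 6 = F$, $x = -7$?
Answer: $- \frac{189757}{7} \approx -27108.0$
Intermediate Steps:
$Y{\left(R \right)} = 3 + R$ ($Y{\left(R \right)} = R + 3 = 3 + R$)
$P{\left(F,n \right)} = -6 + F$
$h{\left(N \right)} = -4 + N$
$v{\left(g,T \right)} = 4 - \frac{2 g}{7}$ ($v{\left(g,T \right)} = 4 \frac{\left(-4 - 4\right) + \left(-6 + g\right)}{-10 + \left(3 - 7\right)} = 4 \frac{-8 + \left(-6 + g\right)}{-10 - 4} = 4 \frac{-14 + g}{-14} = 4 \left(-14 + g\right) \left(- \frac{1}{14}\right) = 4 \left(1 - \frac{g}{14}\right) = 4 - \frac{2 g}{7}$)
$\left(-27181 + v{\left(-101,y{\left(5 \right)} \right)}\right) - -40 = \left(-27181 + \left(4 - - \frac{202}{7}\right)\right) - -40 = \left(-27181 + \left(4 + \frac{202}{7}\right)\right) + \left(-75 + 115\right) = \left(-27181 + \frac{230}{7}\right) + 40 = - \frac{190037}{7} + 40 = - \frac{189757}{7}$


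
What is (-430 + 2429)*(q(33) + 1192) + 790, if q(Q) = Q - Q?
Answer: 2383598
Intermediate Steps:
q(Q) = 0
(-430 + 2429)*(q(33) + 1192) + 790 = (-430 + 2429)*(0 + 1192) + 790 = 1999*1192 + 790 = 2382808 + 790 = 2383598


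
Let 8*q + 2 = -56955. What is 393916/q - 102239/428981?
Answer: -1357683063491/24433470817 ≈ -55.567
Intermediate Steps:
q = -56957/8 (q = -1/4 + (1/8)*(-56955) = -1/4 - 56955/8 = -56957/8 ≈ -7119.6)
393916/q - 102239/428981 = 393916/(-56957/8) - 102239/428981 = 393916*(-8/56957) - 102239*1/428981 = -3151328/56957 - 102239/428981 = -1357683063491/24433470817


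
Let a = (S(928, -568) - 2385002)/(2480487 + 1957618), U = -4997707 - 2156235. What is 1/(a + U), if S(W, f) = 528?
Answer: -4438105/31749948144384 ≈ -1.3978e-7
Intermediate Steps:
U = -7153942
a = -2384474/4438105 (a = (528 - 2385002)/(2480487 + 1957618) = -2384474/4438105 ≈ -0.53727)
1/(a + U) = 1/(-2384474/4438105 - 7153942) = 1/(-31749948144384/4438105) = -4438105/31749948144384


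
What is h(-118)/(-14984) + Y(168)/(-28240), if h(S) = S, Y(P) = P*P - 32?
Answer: -13096769/13223380 ≈ -0.99043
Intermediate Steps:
Y(P) = -32 + P**2 (Y(P) = P**2 - 32 = -32 + P**2)
h(-118)/(-14984) + Y(168)/(-28240) = -118/(-14984) + (-32 + 168**2)/(-28240) = -118*(-1/14984) + (-32 + 28224)*(-1/28240) = 59/7492 + 28192*(-1/28240) = 59/7492 - 1762/1765 = -13096769/13223380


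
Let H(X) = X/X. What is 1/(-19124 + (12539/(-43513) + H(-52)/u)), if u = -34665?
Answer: -1508378145/28846658352928 ≈ -5.2290e-5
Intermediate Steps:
H(X) = 1
1/(-19124 + (12539/(-43513) + H(-52)/u)) = 1/(-19124 + (12539/(-43513) + 1/(-34665))) = 1/(-19124 + (12539*(-1/43513) + 1*(-1/34665))) = 1/(-19124 + (-12539/43513 - 1/34665)) = 1/(-19124 - 434707948/1508378145) = 1/(-28846658352928/1508378145) = -1508378145/28846658352928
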